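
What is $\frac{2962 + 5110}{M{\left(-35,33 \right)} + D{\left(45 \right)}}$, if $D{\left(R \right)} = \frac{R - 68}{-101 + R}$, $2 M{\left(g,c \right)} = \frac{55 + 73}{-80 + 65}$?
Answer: $- \frac{6780480}{3239} \approx -2093.4$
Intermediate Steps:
$M{\left(g,c \right)} = - \frac{64}{15}$ ($M{\left(g,c \right)} = \frac{\left(55 + 73\right) \frac{1}{-80 + 65}}{2} = \frac{128 \frac{1}{-15}}{2} = \frac{128 \left(- \frac{1}{15}\right)}{2} = \frac{1}{2} \left(- \frac{128}{15}\right) = - \frac{64}{15}$)
$D{\left(R \right)} = \frac{-68 + R}{-101 + R}$
$\frac{2962 + 5110}{M{\left(-35,33 \right)} + D{\left(45 \right)}} = \frac{2962 + 5110}{- \frac{64}{15} + \frac{-68 + 45}{-101 + 45}} = \frac{8072}{- \frac{64}{15} + \frac{1}{-56} \left(-23\right)} = \frac{8072}{- \frac{64}{15} - - \frac{23}{56}} = \frac{8072}{- \frac{64}{15} + \frac{23}{56}} = \frac{8072}{- \frac{3239}{840}} = 8072 \left(- \frac{840}{3239}\right) = - \frac{6780480}{3239}$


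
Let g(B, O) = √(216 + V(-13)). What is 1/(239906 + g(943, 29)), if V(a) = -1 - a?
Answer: 119953/28777444304 - √57/28777444304 ≈ 4.1680e-6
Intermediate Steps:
g(B, O) = 2*√57 (g(B, O) = √(216 + (-1 - 1*(-13))) = √(216 + (-1 + 13)) = √(216 + 12) = √228 = 2*√57)
1/(239906 + g(943, 29)) = 1/(239906 + 2*√57)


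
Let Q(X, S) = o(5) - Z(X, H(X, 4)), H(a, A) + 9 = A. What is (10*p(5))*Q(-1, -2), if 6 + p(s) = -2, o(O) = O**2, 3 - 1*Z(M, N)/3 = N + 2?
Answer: -560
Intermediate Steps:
H(a, A) = -9 + A
Z(M, N) = 3 - 3*N (Z(M, N) = 9 - 3*(N + 2) = 9 - 3*(2 + N) = 9 + (-6 - 3*N) = 3 - 3*N)
Q(X, S) = 7 (Q(X, S) = 5**2 - (3 - 3*(-9 + 4)) = 25 - (3 - 3*(-5)) = 25 - (3 + 15) = 25 - 1*18 = 25 - 18 = 7)
p(s) = -8 (p(s) = -6 - 2 = -8)
(10*p(5))*Q(-1, -2) = (10*(-8))*7 = -80*7 = -560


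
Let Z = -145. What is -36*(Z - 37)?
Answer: 6552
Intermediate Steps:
-36*(Z - 37) = -36*(-145 - 37) = -36*(-182) = 6552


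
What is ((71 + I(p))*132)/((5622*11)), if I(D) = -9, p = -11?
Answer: 124/937 ≈ 0.13234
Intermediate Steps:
((71 + I(p))*132)/((5622*11)) = ((71 - 9)*132)/((5622*11)) = (62*132)/61842 = 8184*(1/61842) = 124/937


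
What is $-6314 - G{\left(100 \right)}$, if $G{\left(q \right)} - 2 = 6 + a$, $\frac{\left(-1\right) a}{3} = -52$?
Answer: $-6478$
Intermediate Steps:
$a = 156$ ($a = \left(-3\right) \left(-52\right) = 156$)
$G{\left(q \right)} = 164$ ($G{\left(q \right)} = 2 + \left(6 + 156\right) = 2 + 162 = 164$)
$-6314 - G{\left(100 \right)} = -6314 - 164 = -6478$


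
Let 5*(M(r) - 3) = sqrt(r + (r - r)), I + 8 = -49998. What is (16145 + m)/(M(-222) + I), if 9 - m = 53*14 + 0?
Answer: -19266155900/62507500447 - 77060*I*sqrt(222)/62507500447 ≈ -0.30822 - 1.8368e-5*I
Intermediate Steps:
I = -50006 (I = -8 - 49998 = -50006)
M(r) = 3 + sqrt(r)/5 (M(r) = 3 + sqrt(r + (r - r))/5 = 3 + sqrt(r + 0)/5 = 3 + sqrt(r)/5)
m = -733 (m = 9 - (53*14 + 0) = 9 - (742 + 0) = 9 - 1*742 = 9 - 742 = -733)
(16145 + m)/(M(-222) + I) = (16145 - 733)/((3 + sqrt(-222)/5) - 50006) = 15412/((3 + (I*sqrt(222))/5) - 50006) = 15412/((3 + I*sqrt(222)/5) - 50006) = 15412/(-50003 + I*sqrt(222)/5)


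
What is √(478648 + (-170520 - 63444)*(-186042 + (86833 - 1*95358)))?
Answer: 2*√11380538059 ≈ 2.1336e+5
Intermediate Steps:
√(478648 + (-170520 - 63444)*(-186042 + (86833 - 1*95358))) = √(478648 - 233964*(-186042 + (86833 - 95358))) = √(478648 - 233964*(-186042 - 8525)) = √(478648 - 233964*(-194567)) = √(478648 + 45521673588) = √45522152236 = 2*√11380538059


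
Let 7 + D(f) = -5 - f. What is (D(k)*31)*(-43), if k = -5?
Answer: 9331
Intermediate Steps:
D(f) = -12 - f (D(f) = -7 + (-5 - f) = -12 - f)
(D(k)*31)*(-43) = ((-12 - 1*(-5))*31)*(-43) = ((-12 + 5)*31)*(-43) = -7*31*(-43) = -217*(-43) = 9331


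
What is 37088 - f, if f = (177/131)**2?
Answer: 636435839/17161 ≈ 37086.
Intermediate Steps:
f = 31329/17161 (f = (177*(1/131))**2 = (177/131)**2 = 31329/17161 ≈ 1.8256)
37088 - f = 37088 - 1*31329/17161 = 37088 - 31329/17161 = 636435839/17161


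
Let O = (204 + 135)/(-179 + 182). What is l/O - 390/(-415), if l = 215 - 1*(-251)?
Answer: 47492/9379 ≈ 5.0637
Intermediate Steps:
O = 113 (O = 339/3 = 339*(⅓) = 113)
l = 466 (l = 215 + 251 = 466)
l/O - 390/(-415) = 466/113 - 390/(-415) = 466*(1/113) - 390*(-1/415) = 466/113 + 78/83 = 47492/9379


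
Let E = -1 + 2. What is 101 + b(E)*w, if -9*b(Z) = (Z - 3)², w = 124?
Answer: 413/9 ≈ 45.889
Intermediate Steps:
E = 1
b(Z) = -(-3 + Z)²/9 (b(Z) = -(Z - 3)²/9 = -(-3 + Z)²/9)
101 + b(E)*w = 101 - (-3 + 1)²/9*124 = 101 - ⅑*(-2)²*124 = 101 - ⅑*4*124 = 101 - 4/9*124 = 101 - 496/9 = 413/9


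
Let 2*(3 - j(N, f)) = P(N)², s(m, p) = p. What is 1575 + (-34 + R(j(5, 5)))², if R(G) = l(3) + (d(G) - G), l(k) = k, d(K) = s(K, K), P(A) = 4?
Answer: 2536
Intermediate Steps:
j(N, f) = -5 (j(N, f) = 3 - ½*4² = 3 - ½*16 = 3 - 8 = -5)
d(K) = K
R(G) = 3 (R(G) = 3 + (G - G) = 3 + 0 = 3)
1575 + (-34 + R(j(5, 5)))² = 1575 + (-34 + 3)² = 1575 + (-31)² = 1575 + 961 = 2536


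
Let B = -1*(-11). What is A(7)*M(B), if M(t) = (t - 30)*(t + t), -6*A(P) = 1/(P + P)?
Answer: 209/42 ≈ 4.9762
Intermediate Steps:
A(P) = -1/(12*P) (A(P) = -1/(6*(P + P)) = -1/(2*P)/6 = -1/(12*P))
B = 11
M(t) = 2*t*(-30 + t) (M(t) = (-30 + t)*(2*t) = 2*t*(-30 + t))
A(7)*M(B) = (-1/12/7)*(2*11*(-30 + 11)) = (-1/12*1/7)*(2*11*(-19)) = -1/84*(-418) = 209/42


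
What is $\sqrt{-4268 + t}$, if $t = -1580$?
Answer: $2 i \sqrt{1462} \approx 76.472 i$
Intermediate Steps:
$\sqrt{-4268 + t} = \sqrt{-4268 - 1580} = \sqrt{-5848} = 2 i \sqrt{1462}$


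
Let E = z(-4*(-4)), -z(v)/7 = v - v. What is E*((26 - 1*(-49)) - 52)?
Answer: 0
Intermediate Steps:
z(v) = 0 (z(v) = -7*(v - v) = -7*0 = 0)
E = 0
E*((26 - 1*(-49)) - 52) = 0*((26 - 1*(-49)) - 52) = 0*((26 + 49) - 52) = 0*(75 - 52) = 0*23 = 0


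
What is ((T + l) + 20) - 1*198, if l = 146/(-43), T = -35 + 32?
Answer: -7929/43 ≈ -184.40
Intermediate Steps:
T = -3
l = -146/43 (l = 146*(-1/43) = -146/43 ≈ -3.3953)
((T + l) + 20) - 1*198 = ((-3 - 146/43) + 20) - 1*198 = (-275/43 + 20) - 198 = 585/43 - 198 = -7929/43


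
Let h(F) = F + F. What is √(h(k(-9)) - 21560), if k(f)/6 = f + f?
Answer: 4*I*√1361 ≈ 147.57*I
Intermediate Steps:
k(f) = 12*f (k(f) = 6*(f + f) = 6*(2*f) = 12*f)
h(F) = 2*F
√(h(k(-9)) - 21560) = √(2*(12*(-9)) - 21560) = √(2*(-108) - 21560) = √(-216 - 21560) = √(-21776) = 4*I*√1361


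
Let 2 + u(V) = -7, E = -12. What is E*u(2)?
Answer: 108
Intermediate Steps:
u(V) = -9 (u(V) = -2 - 7 = -9)
E*u(2) = -12*(-9) = 108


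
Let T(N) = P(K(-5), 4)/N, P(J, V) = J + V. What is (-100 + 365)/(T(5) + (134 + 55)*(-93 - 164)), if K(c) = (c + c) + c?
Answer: -1325/242876 ≈ -0.0054555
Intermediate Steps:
K(c) = 3*c (K(c) = 2*c + c = 3*c)
T(N) = -11/N (T(N) = (3*(-5) + 4)/N = (-15 + 4)/N = -11/N)
(-100 + 365)/(T(5) + (134 + 55)*(-93 - 164)) = (-100 + 365)/(-11/5 + (134 + 55)*(-93 - 164)) = 265/(-11*⅕ + 189*(-257)) = 265/(-11/5 - 48573) = 265/(-242876/5) = 265*(-5/242876) = -1325/242876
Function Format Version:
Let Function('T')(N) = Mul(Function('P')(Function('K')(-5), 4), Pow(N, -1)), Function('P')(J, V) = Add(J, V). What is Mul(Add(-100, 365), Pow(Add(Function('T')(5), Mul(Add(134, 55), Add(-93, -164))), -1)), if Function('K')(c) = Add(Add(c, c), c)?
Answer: Rational(-1325, 242876) ≈ -0.0054555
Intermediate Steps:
Function('K')(c) = Mul(3, c) (Function('K')(c) = Add(Mul(2, c), c) = Mul(3, c))
Function('T')(N) = Mul(-11, Pow(N, -1)) (Function('T')(N) = Mul(Add(Mul(3, -5), 4), Pow(N, -1)) = Mul(Add(-15, 4), Pow(N, -1)) = Mul(-11, Pow(N, -1)))
Mul(Add(-100, 365), Pow(Add(Function('T')(5), Mul(Add(134, 55), Add(-93, -164))), -1)) = Mul(Add(-100, 365), Pow(Add(Mul(-11, Pow(5, -1)), Mul(Add(134, 55), Add(-93, -164))), -1)) = Mul(265, Pow(Add(Mul(-11, Rational(1, 5)), Mul(189, -257)), -1)) = Mul(265, Pow(Add(Rational(-11, 5), -48573), -1)) = Mul(265, Pow(Rational(-242876, 5), -1)) = Mul(265, Rational(-5, 242876)) = Rational(-1325, 242876)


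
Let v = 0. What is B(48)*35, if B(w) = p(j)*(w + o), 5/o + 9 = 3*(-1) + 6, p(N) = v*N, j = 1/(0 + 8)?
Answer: 0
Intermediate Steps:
j = ⅛ (j = 1/8 = ⅛ ≈ 0.12500)
p(N) = 0 (p(N) = 0*N = 0)
o = -⅚ (o = 5/(-9 + (3*(-1) + 6)) = 5/(-9 + (-3 + 6)) = 5/(-9 + 3) = 5/(-6) = 5*(-⅙) = -⅚ ≈ -0.83333)
B(w) = 0 (B(w) = 0*(w - ⅚) = 0*(-⅚ + w) = 0)
B(48)*35 = 0*35 = 0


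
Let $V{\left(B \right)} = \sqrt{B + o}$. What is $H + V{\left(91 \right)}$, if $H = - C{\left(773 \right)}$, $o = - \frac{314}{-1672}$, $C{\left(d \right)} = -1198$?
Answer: $1198 + \frac{\sqrt{15932697}}{418} \approx 1207.5$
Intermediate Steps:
$o = \frac{157}{836}$ ($o = \left(-314\right) \left(- \frac{1}{1672}\right) = \frac{157}{836} \approx 0.1878$)
$H = 1198$ ($H = \left(-1\right) \left(-1198\right) = 1198$)
$V{\left(B \right)} = \sqrt{\frac{157}{836} + B}$ ($V{\left(B \right)} = \sqrt{B + \frac{157}{836}} = \sqrt{\frac{157}{836} + B}$)
$H + V{\left(91 \right)} = 1198 + \frac{\sqrt{32813 + 174724 \cdot 91}}{418} = 1198 + \frac{\sqrt{32813 + 15899884}}{418} = 1198 + \frac{\sqrt{15932697}}{418}$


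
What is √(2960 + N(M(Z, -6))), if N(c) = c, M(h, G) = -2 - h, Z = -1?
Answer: √2959 ≈ 54.397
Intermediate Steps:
√(2960 + N(M(Z, -6))) = √(2960 + (-2 - 1*(-1))) = √(2960 + (-2 + 1)) = √(2960 - 1) = √2959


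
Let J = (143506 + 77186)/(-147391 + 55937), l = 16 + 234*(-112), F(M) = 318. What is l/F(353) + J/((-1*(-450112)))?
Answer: -134772722056859/1636290578208 ≈ -82.365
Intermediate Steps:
l = -26192 (l = 16 - 26208 = -26192)
J = -110346/45727 (J = 220692/(-91454) = 220692*(-1/91454) = -110346/45727 ≈ -2.4131)
l/F(353) + J/((-1*(-450112))) = -26192/318 - 110346/(45727*((-1*(-450112)))) = -26192*1/318 - 110346/45727/450112 = -13096/159 - 110346/45727*1/450112 = -13096/159 - 55173/10291135712 = -134772722056859/1636290578208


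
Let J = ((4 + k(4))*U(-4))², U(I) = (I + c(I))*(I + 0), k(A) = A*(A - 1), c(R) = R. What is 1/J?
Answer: 1/262144 ≈ 3.8147e-6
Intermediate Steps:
k(A) = A*(-1 + A)
U(I) = 2*I² (U(I) = (I + I)*(I + 0) = (2*I)*I = 2*I²)
J = 262144 (J = ((4 + 4*(-1 + 4))*(2*(-4)²))² = ((4 + 4*3)*(2*16))² = ((4 + 12)*32)² = (16*32)² = 512² = 262144)
1/J = 1/262144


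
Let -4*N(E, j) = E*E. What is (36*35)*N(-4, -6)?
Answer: -5040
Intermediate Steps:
N(E, j) = -E²/4 (N(E, j) = -E*E/4 = -E²/4)
(36*35)*N(-4, -6) = (36*35)*(-¼*(-4)²) = 1260*(-¼*16) = 1260*(-4) = -5040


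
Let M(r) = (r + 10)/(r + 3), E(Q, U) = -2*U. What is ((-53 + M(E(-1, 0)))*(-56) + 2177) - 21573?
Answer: -49844/3 ≈ -16615.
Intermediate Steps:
M(r) = (10 + r)/(3 + r)
((-53 + M(E(-1, 0)))*(-56) + 2177) - 21573 = ((-53 + (10 - 2*0)/(3 - 2*0))*(-56) + 2177) - 21573 = ((-53 + (10 + 0)/(3 + 0))*(-56) + 2177) - 21573 = ((-53 + 10/3)*(-56) + 2177) - 21573 = (-149/3*(-56) + 2177) - 21573 = (8344/3 + 2177) - 21573 = 14875/3 - 21573 = -49844/3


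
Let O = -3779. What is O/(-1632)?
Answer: 3779/1632 ≈ 2.3156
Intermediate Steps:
O/(-1632) = -3779/(-1632) = -3779*(-1/1632) = 3779/1632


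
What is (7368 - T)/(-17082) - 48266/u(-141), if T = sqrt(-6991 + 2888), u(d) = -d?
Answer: -45862150/133809 + I*sqrt(4103)/17082 ≈ -342.74 + 0.0037498*I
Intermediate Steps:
T = I*sqrt(4103) (T = sqrt(-4103) = I*sqrt(4103) ≈ 64.055*I)
(7368 - T)/(-17082) - 48266/u(-141) = (7368 - I*sqrt(4103))/(-17082) - 48266/((-1*(-141))) = (7368 - I*sqrt(4103))*(-1/17082) - 48266/141 = (-1228/2847 + I*sqrt(4103)/17082) - 48266*1/141 = (-1228/2847 + I*sqrt(4103)/17082) - 48266/141 = -45862150/133809 + I*sqrt(4103)/17082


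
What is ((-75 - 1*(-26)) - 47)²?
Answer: 9216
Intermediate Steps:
((-75 - 1*(-26)) - 47)² = ((-75 + 26) - 47)² = (-49 - 47)² = (-96)² = 9216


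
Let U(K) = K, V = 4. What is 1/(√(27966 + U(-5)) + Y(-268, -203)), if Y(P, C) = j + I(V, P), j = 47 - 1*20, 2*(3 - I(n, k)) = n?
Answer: -28/27177 + √27961/27177 ≈ 0.0051225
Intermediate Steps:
I(n, k) = 3 - n/2
j = 27 (j = 47 - 20 = 27)
Y(P, C) = 28 (Y(P, C) = 27 + (3 - ½*4) = 27 + (3 - 2) = 27 + 1 = 28)
1/(√(27966 + U(-5)) + Y(-268, -203)) = 1/(√(27966 - 5) + 28) = 1/(√27961 + 28) = 1/(28 + √27961)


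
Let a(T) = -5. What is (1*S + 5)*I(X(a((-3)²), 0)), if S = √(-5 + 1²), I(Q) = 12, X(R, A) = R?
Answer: 60 + 24*I ≈ 60.0 + 24.0*I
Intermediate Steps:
S = 2*I (S = √(-5 + 1) = √(-4) = 2*I ≈ 2.0*I)
(1*S + 5)*I(X(a((-3)²), 0)) = (1*(2*I) + 5)*12 = (2*I + 5)*12 = (5 + 2*I)*12 = 60 + 24*I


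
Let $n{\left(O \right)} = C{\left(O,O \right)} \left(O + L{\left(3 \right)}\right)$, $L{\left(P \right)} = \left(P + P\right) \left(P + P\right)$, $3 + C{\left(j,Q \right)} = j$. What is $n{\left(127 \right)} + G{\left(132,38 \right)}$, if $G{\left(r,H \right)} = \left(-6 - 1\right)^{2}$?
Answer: $20261$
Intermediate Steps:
$G{\left(r,H \right)} = 49$ ($G{\left(r,H \right)} = \left(-7\right)^{2} = 49$)
$C{\left(j,Q \right)} = -3 + j$
$L{\left(P \right)} = 4 P^{2}$ ($L{\left(P \right)} = 2 P 2 P = 4 P^{2}$)
$n{\left(O \right)} = \left(-3 + O\right) \left(36 + O\right)$ ($n{\left(O \right)} = \left(-3 + O\right) \left(O + 4 \cdot 3^{2}\right) = \left(-3 + O\right) \left(O + 4 \cdot 9\right) = \left(-3 + O\right) \left(O + 36\right) = \left(-3 + O\right) \left(36 + O\right)$)
$n{\left(127 \right)} + G{\left(132,38 \right)} = \left(-3 + 127\right) \left(36 + 127\right) + 49 = 124 \cdot 163 + 49 = 20212 + 49 = 20261$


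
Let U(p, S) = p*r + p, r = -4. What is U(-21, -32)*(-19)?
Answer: -1197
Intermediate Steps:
U(p, S) = -3*p (U(p, S) = p*(-4) + p = -4*p + p = -3*p)
U(-21, -32)*(-19) = -3*(-21)*(-19) = 63*(-19) = -1197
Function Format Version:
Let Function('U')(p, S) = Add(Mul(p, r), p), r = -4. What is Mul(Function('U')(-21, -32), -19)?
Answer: -1197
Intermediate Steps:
Function('U')(p, S) = Mul(-3, p) (Function('U')(p, S) = Add(Mul(p, -4), p) = Add(Mul(-4, p), p) = Mul(-3, p))
Mul(Function('U')(-21, -32), -19) = Mul(Mul(-3, -21), -19) = Mul(63, -19) = -1197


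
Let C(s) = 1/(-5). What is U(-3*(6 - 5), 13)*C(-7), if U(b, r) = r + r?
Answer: -26/5 ≈ -5.2000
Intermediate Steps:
C(s) = -1/5
U(b, r) = 2*r
U(-3*(6 - 5), 13)*C(-7) = (2*13)*(-1/5) = 26*(-1/5) = -26/5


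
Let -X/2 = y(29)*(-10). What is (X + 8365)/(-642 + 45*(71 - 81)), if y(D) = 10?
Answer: -2855/364 ≈ -7.8434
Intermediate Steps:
X = 200 (X = -20*(-10) = -2*(-100) = 200)
(X + 8365)/(-642 + 45*(71 - 81)) = (200 + 8365)/(-642 + 45*(71 - 81)) = 8565/(-642 + 45*(-10)) = 8565/(-642 - 450) = 8565/(-1092) = 8565*(-1/1092) = -2855/364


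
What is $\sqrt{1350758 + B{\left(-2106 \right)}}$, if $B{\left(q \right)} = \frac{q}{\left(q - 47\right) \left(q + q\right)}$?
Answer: $\frac{\sqrt{25045263155782}}{4306} \approx 1162.2$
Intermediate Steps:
$B{\left(q \right)} = \frac{1}{2 \left(-47 + q\right)}$ ($B{\left(q \right)} = \frac{q}{\left(-47 + q\right) 2 q} = \frac{q}{2 q \left(-47 + q\right)} = q \frac{1}{2 q \left(-47 + q\right)} = \frac{1}{2 \left(-47 + q\right)}$)
$\sqrt{1350758 + B{\left(-2106 \right)}} = \sqrt{1350758 + \frac{1}{2 \left(-47 - 2106\right)}} = \sqrt{1350758 + \frac{1}{2 \left(-2153\right)}} = \sqrt{1350758 + \frac{1}{2} \left(- \frac{1}{2153}\right)} = \sqrt{1350758 - \frac{1}{4306}} = \sqrt{\frac{5816363947}{4306}} = \frac{\sqrt{25045263155782}}{4306}$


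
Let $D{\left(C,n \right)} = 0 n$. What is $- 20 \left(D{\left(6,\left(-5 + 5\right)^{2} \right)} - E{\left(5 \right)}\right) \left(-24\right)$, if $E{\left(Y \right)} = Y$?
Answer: $-2400$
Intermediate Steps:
$D{\left(C,n \right)} = 0$
$- 20 \left(D{\left(6,\left(-5 + 5\right)^{2} \right)} - E{\left(5 \right)}\right) \left(-24\right) = - 20 \left(0 - 5\right) \left(-24\right) = \left(-20\right) \left(-5\right) \left(-24\right) = 100 \left(-24\right) = -2400$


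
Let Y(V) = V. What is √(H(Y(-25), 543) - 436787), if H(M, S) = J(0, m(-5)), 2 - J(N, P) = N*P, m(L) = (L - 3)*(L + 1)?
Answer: I*√436785 ≈ 660.9*I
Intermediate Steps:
m(L) = (1 + L)*(-3 + L) (m(L) = (-3 + L)*(1 + L) = (1 + L)*(-3 + L))
J(N, P) = 2 - N*P
H(M, S) = 2 (H(M, S) = 2 - 1*0*(-3 + (-5)² - 2*(-5)) = 2 - 1*0*(-3 + 25 + 10) = 2 - 1*0*32 = 2 + 0 = 2)
√(H(Y(-25), 543) - 436787) = √(2 - 436787) = √(-436785) = I*√436785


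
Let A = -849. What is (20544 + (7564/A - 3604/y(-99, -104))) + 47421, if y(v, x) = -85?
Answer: 288653593/4245 ≈ 67999.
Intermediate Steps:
(20544 + (7564/A - 3604/y(-99, -104))) + 47421 = (20544 + (7564/(-849) - 3604/(-85))) + 47421 = (20544 + (7564*(-1/849) - 3604*(-1/85))) + 47421 = (20544 + (-7564/849 + 212/5)) + 47421 = (20544 + 142168/4245) + 47421 = 87351448/4245 + 47421 = 288653593/4245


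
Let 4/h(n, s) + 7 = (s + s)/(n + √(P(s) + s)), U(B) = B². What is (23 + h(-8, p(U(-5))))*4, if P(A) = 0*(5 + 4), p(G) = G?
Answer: 6484/71 ≈ 91.324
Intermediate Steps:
P(A) = 0 (P(A) = 0*9 = 0)
h(n, s) = 4/(-7 + 2*s/(n + √s)) (h(n, s) = 4/(-7 + (s + s)/(n + √(0 + s))) = 4/(-7 + (2*s)/(n + √s)) = 4/(-7 + 2*s/(n + √s)))
(23 + h(-8, p(U(-5))))*4 = (23 + 4*(-8 + √((-5)²))/(-7*(-8) - 7*√((-5)²) + 2*(-5)²))*4 = (23 + 4*(-8 + √25)/(56 - 7*√25 + 2*25))*4 = (23 + 4*(-8 + 5)/(56 - 7*5 + 50))*4 = (23 + 4*(-3)/(56 - 35 + 50))*4 = (23 + 4*(-3)/71)*4 = (23 + 4*(1/71)*(-3))*4 = (23 - 12/71)*4 = (1621/71)*4 = 6484/71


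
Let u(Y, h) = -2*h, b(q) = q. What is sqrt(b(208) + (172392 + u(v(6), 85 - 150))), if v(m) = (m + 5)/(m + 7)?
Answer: sqrt(172730) ≈ 415.61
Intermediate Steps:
v(m) = (5 + m)/(7 + m)
sqrt(b(208) + (172392 + u(v(6), 85 - 150))) = sqrt(208 + (172392 - 2*(85 - 150))) = sqrt(208 + (172392 - 2*(-65))) = sqrt(208 + (172392 + 130)) = sqrt(208 + 172522) = sqrt(172730)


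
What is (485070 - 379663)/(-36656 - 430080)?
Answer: -105407/466736 ≈ -0.22584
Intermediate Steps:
(485070 - 379663)/(-36656 - 430080) = 105407/(-466736) = 105407*(-1/466736) = -105407/466736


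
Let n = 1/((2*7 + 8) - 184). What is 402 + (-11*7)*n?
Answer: 65201/162 ≈ 402.48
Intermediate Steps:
n = -1/162 (n = 1/((14 + 8) - 184) = 1/(22 - 184) = 1/(-162) = -1/162 ≈ -0.0061728)
402 + (-11*7)*n = 402 - 11*7*(-1/162) = 402 - 77*(-1/162) = 402 + 77/162 = 65201/162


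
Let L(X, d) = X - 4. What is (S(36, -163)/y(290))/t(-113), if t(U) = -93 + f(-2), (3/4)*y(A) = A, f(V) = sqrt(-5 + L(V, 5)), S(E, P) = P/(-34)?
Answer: -45477/341550400 - 489*I*sqrt(11)/341550400 ≈ -0.00013315 - 4.7484e-6*I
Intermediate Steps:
L(X, d) = -4 + X
S(E, P) = -P/34 (S(E, P) = P*(-1/34) = -P/34)
f(V) = sqrt(-9 + V) (f(V) = sqrt(-5 + (-4 + V)) = sqrt(-9 + V))
y(A) = 4*A/3
t(U) = -93 + I*sqrt(11) (t(U) = -93 + sqrt(-9 - 2) = -93 + sqrt(-11) = -93 + I*sqrt(11))
(S(36, -163)/y(290))/t(-113) = ((-1/34*(-163))/(((4/3)*290)))/(-93 + I*sqrt(11)) = (163/(34*(1160/3)))/(-93 + I*sqrt(11)) = ((163/34)*(3/1160))/(-93 + I*sqrt(11)) = 489/(39440*(-93 + I*sqrt(11)))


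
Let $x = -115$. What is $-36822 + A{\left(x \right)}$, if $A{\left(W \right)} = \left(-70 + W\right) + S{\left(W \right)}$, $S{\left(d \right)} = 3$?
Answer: $-37004$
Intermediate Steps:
$A{\left(W \right)} = -67 + W$ ($A{\left(W \right)} = \left(-70 + W\right) + 3 = -67 + W$)
$-36822 + A{\left(x \right)} = -36822 - 182 = -37004$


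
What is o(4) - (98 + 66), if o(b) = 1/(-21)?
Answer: -3445/21 ≈ -164.05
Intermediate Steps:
o(b) = -1/21
o(4) - (98 + 66) = -1/21 - (98 + 66) = -1/21 - 1*164 = -1/21 - 164 = -3445/21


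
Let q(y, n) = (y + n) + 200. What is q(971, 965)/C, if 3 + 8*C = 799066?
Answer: 17088/799063 ≈ 0.021385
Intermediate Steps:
C = 799063/8 (C = -3/8 + (⅛)*799066 = -3/8 + 399533/4 = 799063/8 ≈ 99883.)
q(y, n) = 200 + n + y (q(y, n) = (n + y) + 200 = 200 + n + y)
q(971, 965)/C = (200 + 965 + 971)/(799063/8) = 2136*(8/799063) = 17088/799063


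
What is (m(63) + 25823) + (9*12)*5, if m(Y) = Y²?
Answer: 30332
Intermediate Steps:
(m(63) + 25823) + (9*12)*5 = (63² + 25823) + (9*12)*5 = (3969 + 25823) + 108*5 = 29792 + 540 = 30332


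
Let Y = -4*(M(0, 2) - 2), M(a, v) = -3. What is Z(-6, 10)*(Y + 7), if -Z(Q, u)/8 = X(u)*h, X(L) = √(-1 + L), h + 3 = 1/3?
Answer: 1728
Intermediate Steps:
h = -8/3 (h = -3 + 1/3 = -3 + ⅓ = -8/3 ≈ -2.6667)
Z(Q, u) = 64*√(-1 + u)/3 (Z(Q, u) = -8*√(-1 + u)*(-8)/3 = -(-64)*√(-1 + u)/3 = 64*√(-1 + u)/3)
Y = 20 (Y = -4*(-3 - 2) = -4*(-5) = 20)
Z(-6, 10)*(Y + 7) = (64*√(-1 + 10)/3)*(20 + 7) = (64*√9/3)*27 = ((64/3)*3)*27 = 64*27 = 1728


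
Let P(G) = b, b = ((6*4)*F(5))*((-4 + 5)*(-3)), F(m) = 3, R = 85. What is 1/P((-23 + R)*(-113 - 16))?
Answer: -1/216 ≈ -0.0046296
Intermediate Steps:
b = -216 (b = ((6*4)*3)*((-4 + 5)*(-3)) = (24*3)*(1*(-3)) = 72*(-3) = -216)
P(G) = -216
1/P((-23 + R)*(-113 - 16)) = 1/(-216) = -1/216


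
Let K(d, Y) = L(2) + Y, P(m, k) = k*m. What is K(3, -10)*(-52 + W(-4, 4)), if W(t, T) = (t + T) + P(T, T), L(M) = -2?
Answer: 432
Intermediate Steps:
W(t, T) = T + t + T**2 (W(t, T) = (t + T) + T*T = (T + t) + T**2 = T + t + T**2)
K(d, Y) = -2 + Y
K(3, -10)*(-52 + W(-4, 4)) = (-2 - 10)*(-52 + (4 - 4 + 4**2)) = -12*(-52 + (4 - 4 + 16)) = -12*(-52 + 16) = -12*(-36) = 432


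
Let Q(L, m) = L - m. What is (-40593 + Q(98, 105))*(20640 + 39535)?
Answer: -2443105000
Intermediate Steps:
(-40593 + Q(98, 105))*(20640 + 39535) = (-40593 + (98 - 1*105))*(20640 + 39535) = (-40593 + (98 - 105))*60175 = (-40593 - 7)*60175 = -40600*60175 = -2443105000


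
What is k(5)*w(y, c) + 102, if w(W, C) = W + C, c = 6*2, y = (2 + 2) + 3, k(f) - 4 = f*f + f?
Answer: 748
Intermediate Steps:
k(f) = 4 + f + f² (k(f) = 4 + (f*f + f) = 4 + (f² + f) = 4 + (f + f²) = 4 + f + f²)
y = 7 (y = 4 + 3 = 7)
c = 12
w(W, C) = C + W
k(5)*w(y, c) + 102 = (4 + 5 + 5²)*(12 + 7) + 102 = (4 + 5 + 25)*19 + 102 = 34*19 + 102 = 646 + 102 = 748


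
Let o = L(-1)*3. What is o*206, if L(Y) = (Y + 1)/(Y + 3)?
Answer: 0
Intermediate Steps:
L(Y) = (1 + Y)/(3 + Y)
o = 0 (o = ((1 - 1)/(3 - 1))*3 = (0/2)*3 = ((½)*0)*3 = 0*3 = 0)
o*206 = 0*206 = 0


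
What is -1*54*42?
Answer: -2268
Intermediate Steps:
-1*54*42 = -54*42 = -2268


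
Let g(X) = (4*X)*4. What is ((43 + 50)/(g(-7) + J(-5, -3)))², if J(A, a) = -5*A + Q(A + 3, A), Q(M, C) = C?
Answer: 8649/8464 ≈ 1.0219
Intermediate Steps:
J(A, a) = -4*A (J(A, a) = -5*A + A = -4*A)
g(X) = 16*X
((43 + 50)/(g(-7) + J(-5, -3)))² = ((43 + 50)/(16*(-7) - 4*(-5)))² = (93/(-112 + 20))² = (93/(-92))² = (93*(-1/92))² = (-93/92)² = 8649/8464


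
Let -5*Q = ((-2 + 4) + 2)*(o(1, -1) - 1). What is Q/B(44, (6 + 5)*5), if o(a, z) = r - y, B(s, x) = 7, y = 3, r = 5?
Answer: -4/35 ≈ -0.11429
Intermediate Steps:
o(a, z) = 2 (o(a, z) = 5 - 1*3 = 5 - 3 = 2)
Q = -⅘ (Q = -((-2 + 4) + 2)*(2 - 1)/5 = -(2 + 2)/5 = -4/5 = -⅕*4 = -⅘ ≈ -0.80000)
Q/B(44, (6 + 5)*5) = -⅘/7 = -⅘*⅐ = -4/35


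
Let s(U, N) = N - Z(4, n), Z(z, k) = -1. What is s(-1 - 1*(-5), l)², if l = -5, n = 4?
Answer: 16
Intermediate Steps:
s(U, N) = 1 + N (s(U, N) = N - 1*(-1) = N + 1 = 1 + N)
s(-1 - 1*(-5), l)² = (1 - 5)² = (-4)² = 16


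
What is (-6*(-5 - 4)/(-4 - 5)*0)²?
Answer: 0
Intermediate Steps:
(-6*(-5 - 4)/(-4 - 5)*0)² = (-(-54)/(-9)*0)² = (-(-54)*(-1)/9*0)² = (-6*1*0)² = (-6*0)² = 0² = 0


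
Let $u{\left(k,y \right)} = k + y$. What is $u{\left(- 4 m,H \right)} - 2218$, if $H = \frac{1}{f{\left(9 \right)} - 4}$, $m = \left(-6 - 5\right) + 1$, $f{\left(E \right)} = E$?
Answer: $- \frac{10889}{5} \approx -2177.8$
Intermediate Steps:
$m = -10$ ($m = -11 + 1 = -10$)
$H = \frac{1}{5}$ ($H = \frac{1}{9 - 4} = \frac{1}{5} \approx 0.2$)
$u{\left(- 4 m,H \right)} - 2218 = \left(\left(-4\right) \left(-10\right) + \frac{1}{5}\right) - 2218 = \left(40 + \frac{1}{5}\right) - 2218 = \frac{201}{5} - 2218 = - \frac{10889}{5}$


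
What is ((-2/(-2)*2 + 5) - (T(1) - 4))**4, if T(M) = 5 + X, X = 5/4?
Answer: 130321/256 ≈ 509.07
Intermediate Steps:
X = 5/4 (X = 5*(1/4) = 5/4 ≈ 1.2500)
T(M) = 25/4 (T(M) = 5 + 5/4 = 25/4)
((-2/(-2)*2 + 5) - (T(1) - 4))**4 = ((-2/(-2)*2 + 5) - (25/4 - 4))**4 = ((-2*(-1/2)*2 + 5) - 1*9/4)**4 = ((1*2 + 5) - 9/4)**4 = ((2 + 5) - 9/4)**4 = (7 - 9/4)**4 = (19/4)**4 = 130321/256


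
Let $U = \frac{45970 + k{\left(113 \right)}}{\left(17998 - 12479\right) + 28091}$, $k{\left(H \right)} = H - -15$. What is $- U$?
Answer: $- \frac{23049}{16805} \approx -1.3716$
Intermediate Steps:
$k{\left(H \right)} = 15 + H$ ($k{\left(H \right)} = H + 15 = 15 + H$)
$U = \frac{23049}{16805}$ ($U = \frac{45970 + \left(15 + 113\right)}{\left(17998 - 12479\right) + 28091} = \frac{45970 + 128}{\left(17998 - 12479\right) + 28091} = \frac{46098}{5519 + 28091} = \frac{46098}{33610} = 46098 \cdot \frac{1}{33610} = \frac{23049}{16805} \approx 1.3716$)
$- U = \left(-1\right) \frac{23049}{16805} = - \frac{23049}{16805}$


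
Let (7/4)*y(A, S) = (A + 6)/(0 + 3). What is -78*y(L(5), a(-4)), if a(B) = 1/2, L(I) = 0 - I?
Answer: -104/7 ≈ -14.857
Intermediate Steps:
L(I) = -I
a(B) = ½
y(A, S) = 8/7 + 4*A/21 (y(A, S) = 4*((A + 6)/(0 + 3))/7 = 4*((6 + A)/3)/7 = 4*((6 + A)*(⅓))/7 = 4*(2 + A/3)/7 = 8/7 + 4*A/21)
-78*y(L(5), a(-4)) = -78*(8/7 + 4*(-1*5)/21) = -78*(8/7 + (4/21)*(-5)) = -78*(8/7 - 20/21) = -78*4/21 = -104/7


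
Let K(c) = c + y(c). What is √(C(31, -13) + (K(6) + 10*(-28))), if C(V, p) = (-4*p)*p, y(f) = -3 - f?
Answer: I*√959 ≈ 30.968*I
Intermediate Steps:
K(c) = -3 (K(c) = c + (-3 - c) = -3)
C(V, p) = -4*p²
√(C(31, -13) + (K(6) + 10*(-28))) = √(-4*(-13)² + (-3 + 10*(-28))) = √(-4*169 + (-3 - 280)) = √(-676 - 283) = √(-959) = I*√959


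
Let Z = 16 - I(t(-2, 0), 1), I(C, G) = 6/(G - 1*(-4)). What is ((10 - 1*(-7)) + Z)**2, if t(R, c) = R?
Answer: 25281/25 ≈ 1011.2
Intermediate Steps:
I(C, G) = 6/(4 + G) (I(C, G) = 6/(G + 4) = 6/(4 + G))
Z = 74/5 (Z = 16 - 6/(4 + 1) = 16 - 6/5 = 74/5 ≈ 14.800)
((10 - 1*(-7)) + Z)**2 = ((10 - 1*(-7)) + 74/5)**2 = ((10 + 7) + 74/5)**2 = (17 + 74/5)**2 = (159/5)**2 = 25281/25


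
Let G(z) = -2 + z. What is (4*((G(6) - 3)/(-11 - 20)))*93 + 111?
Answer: 99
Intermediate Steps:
(4*((G(6) - 3)/(-11 - 20)))*93 + 111 = (4*(((-2 + 6) - 3)/(-11 - 20)))*93 + 111 = (4*((4 - 3)/(-31)))*93 + 111 = (4*(1*(-1/31)))*93 + 111 = (4*(-1/31))*93 + 111 = -4/31*93 + 111 = -12 + 111 = 99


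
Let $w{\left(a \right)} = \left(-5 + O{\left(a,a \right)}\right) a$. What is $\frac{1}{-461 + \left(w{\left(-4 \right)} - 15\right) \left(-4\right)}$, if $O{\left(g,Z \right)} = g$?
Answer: $- \frac{1}{545} \approx -0.0018349$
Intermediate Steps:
$w{\left(a \right)} = a \left(-5 + a\right)$ ($w{\left(a \right)} = \left(-5 + a\right) a = a \left(-5 + a\right)$)
$\frac{1}{-461 + \left(w{\left(-4 \right)} - 15\right) \left(-4\right)} = \frac{1}{-461 + \left(- 4 \left(-5 - 4\right) - 15\right) \left(-4\right)} = \frac{1}{-461 + \left(\left(-4\right) \left(-9\right) - 15\right) \left(-4\right)} = \frac{1}{-461 + \left(36 - 15\right) \left(-4\right)} = \frac{1}{-461 + 21 \left(-4\right)} = \frac{1}{-461 - 84} = \frac{1}{-545} = - \frac{1}{545}$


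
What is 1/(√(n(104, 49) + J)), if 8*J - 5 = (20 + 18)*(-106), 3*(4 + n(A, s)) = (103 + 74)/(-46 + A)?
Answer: -2*I*√6806822/117359 ≈ -0.044462*I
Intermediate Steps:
n(A, s) = -4 + 59/(-46 + A) (n(A, s) = -4 + ((103 + 74)/(-46 + A))/3 = -4 + (177/(-46 + A))/3 = -4 + 59/(-46 + A))
J = -4023/8 (J = 5/8 + ((20 + 18)*(-106))/8 = 5/8 + (38*(-106))/8 = 5/8 + (⅛)*(-4028) = 5/8 - 1007/2 = -4023/8 ≈ -502.88)
1/(√(n(104, 49) + J)) = 1/(√((243 - 4*104)/(-46 + 104) - 4023/8)) = 1/(√((243 - 416)/58 - 4023/8)) = 1/(√((1/58)*(-173) - 4023/8)) = 1/(√(-173/58 - 4023/8)) = 1/(√(-117359/232)) = 1/(I*√6806822/116) = -2*I*√6806822/117359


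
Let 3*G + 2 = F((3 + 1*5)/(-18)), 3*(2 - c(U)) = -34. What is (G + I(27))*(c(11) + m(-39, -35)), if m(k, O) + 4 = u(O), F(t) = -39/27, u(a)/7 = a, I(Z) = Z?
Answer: -493486/81 ≈ -6092.4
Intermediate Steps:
c(U) = 40/3 (c(U) = 2 - 1/3*(-34) = 2 + 34/3 = 40/3)
u(a) = 7*a
F(t) = -13/9 (F(t) = -39*1/27 = -13/9)
m(k, O) = -4 + 7*O
G = -31/27 (G = -2/3 + (1/3)*(-13/9) = -2/3 - 13/27 = -31/27 ≈ -1.1481)
(G + I(27))*(c(11) + m(-39, -35)) = (-31/27 + 27)*(40/3 + (-4 + 7*(-35))) = 698*(40/3 + (-4 - 245))/27 = 698*(40/3 - 249)/27 = (698/27)*(-707/3) = -493486/81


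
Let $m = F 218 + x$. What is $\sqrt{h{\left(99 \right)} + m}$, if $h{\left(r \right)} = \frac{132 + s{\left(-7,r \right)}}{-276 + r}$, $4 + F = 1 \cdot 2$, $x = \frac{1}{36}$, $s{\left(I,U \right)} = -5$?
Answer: $\frac{i \sqrt{54724211}}{354} \approx 20.897 i$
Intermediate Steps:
$x = \frac{1}{36} \approx 0.027778$
$F = -2$ ($F = -4 + 1 \cdot 2 = -4 + 2 = -2$)
$h{\left(r \right)} = \frac{127}{-276 + r}$ ($h{\left(r \right)} = \frac{132 - 5}{-276 + r} = \frac{127}{-276 + r}$)
$m = - \frac{15695}{36}$ ($m = \left(-2\right) 218 + \frac{1}{36} = -436 + \frac{1}{36} = - \frac{15695}{36} \approx -435.97$)
$\sqrt{h{\left(99 \right)} + m} = \sqrt{\frac{127}{-276 + 99} - \frac{15695}{36}} = \sqrt{\frac{127}{-177} - \frac{15695}{36}} = \sqrt{127 \left(- \frac{1}{177}\right) - \frac{15695}{36}} = \sqrt{- \frac{127}{177} - \frac{15695}{36}} = \sqrt{- \frac{927529}{2124}} = \frac{i \sqrt{54724211}}{354}$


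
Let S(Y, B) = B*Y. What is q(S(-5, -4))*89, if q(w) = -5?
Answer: -445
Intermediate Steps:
q(S(-5, -4))*89 = -5*89 = -445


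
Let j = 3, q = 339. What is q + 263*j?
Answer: 1128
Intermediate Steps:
q + 263*j = 339 + 263*3 = 339 + 789 = 1128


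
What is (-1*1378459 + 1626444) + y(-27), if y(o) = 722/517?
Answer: 128208967/517 ≈ 2.4799e+5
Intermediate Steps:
y(o) = 722/517 (y(o) = 722*(1/517) = 722/517)
(-1*1378459 + 1626444) + y(-27) = (-1*1378459 + 1626444) + 722/517 = (-1378459 + 1626444) + 722/517 = 247985 + 722/517 = 128208967/517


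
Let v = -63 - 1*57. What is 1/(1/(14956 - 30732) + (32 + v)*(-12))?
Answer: 15776/16659455 ≈ 0.00094697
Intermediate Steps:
v = -120 (v = -63 - 57 = -120)
1/(1/(14956 - 30732) + (32 + v)*(-12)) = 1/(1/(14956 - 30732) + (32 - 120)*(-12)) = 1/(1/(-15776) - 88*(-12)) = 1/(-1/15776 + 1056) = 1/(16659455/15776) = 15776/16659455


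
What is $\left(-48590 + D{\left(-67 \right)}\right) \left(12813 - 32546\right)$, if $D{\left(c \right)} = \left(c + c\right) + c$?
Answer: $962792803$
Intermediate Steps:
$D{\left(c \right)} = 3 c$ ($D{\left(c \right)} = 2 c + c = 3 c$)
$\left(-48590 + D{\left(-67 \right)}\right) \left(12813 - 32546\right) = \left(-48590 + 3 \left(-67\right)\right) \left(12813 - 32546\right) = \left(-48590 - 201\right) \left(-19733\right) = \left(-48791\right) \left(-19733\right) = 962792803$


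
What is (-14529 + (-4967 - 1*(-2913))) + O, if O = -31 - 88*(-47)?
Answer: -12478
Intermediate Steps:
O = 4105 (O = -31 + 4136 = 4105)
(-14529 + (-4967 - 1*(-2913))) + O = (-14529 + (-4967 - 1*(-2913))) + 4105 = (-14529 + (-4967 + 2913)) + 4105 = (-14529 - 2054) + 4105 = -16583 + 4105 = -12478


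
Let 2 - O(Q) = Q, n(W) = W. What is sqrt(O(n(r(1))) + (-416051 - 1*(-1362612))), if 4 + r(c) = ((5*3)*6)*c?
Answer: sqrt(946477) ≈ 972.87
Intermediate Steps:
r(c) = -4 + 90*c (r(c) = -4 + ((5*3)*6)*c = -4 + (15*6)*c = -4 + 90*c)
O(Q) = 2 - Q
sqrt(O(n(r(1))) + (-416051 - 1*(-1362612))) = sqrt((2 - (-4 + 90*1)) + (-416051 - 1*(-1362612))) = sqrt((2 - (-4 + 90)) + (-416051 + 1362612)) = sqrt((2 - 1*86) + 946561) = sqrt((2 - 86) + 946561) = sqrt(-84 + 946561) = sqrt(946477)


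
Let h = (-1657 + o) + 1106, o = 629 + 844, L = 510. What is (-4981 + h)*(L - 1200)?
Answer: 2800710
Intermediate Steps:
o = 1473
h = 922 (h = (-1657 + 1473) + 1106 = -184 + 1106 = 922)
(-4981 + h)*(L - 1200) = (-4981 + 922)*(510 - 1200) = -4059*(-690) = 2800710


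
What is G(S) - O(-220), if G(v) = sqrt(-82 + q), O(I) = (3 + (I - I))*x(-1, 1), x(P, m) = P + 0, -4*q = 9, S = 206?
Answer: 3 + I*sqrt(337)/2 ≈ 3.0 + 9.1788*I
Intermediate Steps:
q = -9/4 (q = -1/4*9 = -9/4 ≈ -2.2500)
x(P, m) = P
O(I) = -3 (O(I) = (3 + (I - I))*(-1) = (3 + 0)*(-1) = 3*(-1) = -3)
G(v) = I*sqrt(337)/2 (G(v) = sqrt(-82 - 9/4) = sqrt(-337/4) = I*sqrt(337)/2)
G(S) - O(-220) = I*sqrt(337)/2 - 1*(-3) = I*sqrt(337)/2 + 3 = 3 + I*sqrt(337)/2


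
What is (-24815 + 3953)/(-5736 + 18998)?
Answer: -549/349 ≈ -1.5731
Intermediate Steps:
(-24815 + 3953)/(-5736 + 18998) = -20862/13262 = -20862*1/13262 = -549/349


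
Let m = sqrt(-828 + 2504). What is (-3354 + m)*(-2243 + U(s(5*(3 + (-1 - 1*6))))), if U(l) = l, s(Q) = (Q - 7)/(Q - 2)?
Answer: 82707963/11 - 49319*sqrt(419)/11 ≈ 7.4271e+6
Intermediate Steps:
m = 2*sqrt(419) (m = sqrt(1676) = 2*sqrt(419) ≈ 40.939)
s(Q) = (-7 + Q)/(-2 + Q)
(-3354 + m)*(-2243 + U(s(5*(3 + (-1 - 1*6))))) = (-3354 + 2*sqrt(419))*(-2243 + (-7 + 5*(3 + (-1 - 1*6)))/(-2 + 5*(3 + (-1 - 1*6)))) = (-3354 + 2*sqrt(419))*(-2243 + (-7 + 5*(3 + (-1 - 6)))/(-2 + 5*(3 + (-1 - 6)))) = (-3354 + 2*sqrt(419))*(-2243 + (-7 + 5*(3 - 7))/(-2 + 5*(3 - 7))) = (-3354 + 2*sqrt(419))*(-2243 + (-7 + 5*(-4))/(-2 + 5*(-4))) = (-3354 + 2*sqrt(419))*(-2243 + (-7 - 20)/(-2 - 20)) = (-3354 + 2*sqrt(419))*(-2243 - 27/(-22)) = (-3354 + 2*sqrt(419))*(-2243 - 1/22*(-27)) = (-3354 + 2*sqrt(419))*(-2243 + 27/22) = (-3354 + 2*sqrt(419))*(-49319/22) = 82707963/11 - 49319*sqrt(419)/11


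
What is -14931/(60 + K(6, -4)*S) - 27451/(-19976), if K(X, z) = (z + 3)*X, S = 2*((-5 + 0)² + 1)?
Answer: 1211029/19976 ≈ 60.624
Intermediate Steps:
S = 52 (S = 2*((-5)² + 1) = 2*(25 + 1) = 2*26 = 52)
K(X, z) = X*(3 + z) (K(X, z) = (3 + z)*X = X*(3 + z))
-14931/(60 + K(6, -4)*S) - 27451/(-19976) = -14931/(60 + (6*(3 - 4))*52) - 27451/(-19976) = -14931/(60 + (6*(-1))*52) - 27451*(-1/19976) = -14931/(60 - 6*52) + 27451/19976 = -14931/(60 - 312) + 27451/19976 = -14931/(-252) + 27451/19976 = -14931*(-1/252) + 27451/19976 = 237/4 + 27451/19976 = 1211029/19976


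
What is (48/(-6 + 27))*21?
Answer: 48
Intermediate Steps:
(48/(-6 + 27))*21 = (48/21)*21 = (48*(1/21))*21 = (16/7)*21 = 48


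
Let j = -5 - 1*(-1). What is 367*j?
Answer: -1468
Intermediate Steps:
j = -4 (j = -5 + 1 = -4)
367*j = 367*(-4) = -1468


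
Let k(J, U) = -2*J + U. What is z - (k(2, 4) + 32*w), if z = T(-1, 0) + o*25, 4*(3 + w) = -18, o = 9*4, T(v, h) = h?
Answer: 1140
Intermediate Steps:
o = 36
w = -15/2 (w = -3 + (¼)*(-18) = -3 - 9/2 = -15/2 ≈ -7.5000)
k(J, U) = U - 2*J
z = 900 (z = 0 + 36*25 = 0 + 900 = 900)
z - (k(2, 4) + 32*w) = 900 - ((4 - 2*2) + 32*(-15/2)) = 900 - ((4 - 4) - 240) = 900 - (0 - 240) = 900 - 1*(-240) = 900 + 240 = 1140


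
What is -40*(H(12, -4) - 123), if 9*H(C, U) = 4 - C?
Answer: 44600/9 ≈ 4955.6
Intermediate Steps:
H(C, U) = 4/9 - C/9 (H(C, U) = (4 - C)/9 = 4/9 - C/9)
-40*(H(12, -4) - 123) = -40*((4/9 - ⅑*12) - 123) = -40*((4/9 - 4/3) - 123) = -40*(-8/9 - 123) = -40*(-1115/9) = 44600/9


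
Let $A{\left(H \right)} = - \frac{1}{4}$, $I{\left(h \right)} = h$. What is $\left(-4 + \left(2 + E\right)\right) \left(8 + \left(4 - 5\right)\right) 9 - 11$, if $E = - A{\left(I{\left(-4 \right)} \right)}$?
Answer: $- \frac{485}{4} \approx -121.25$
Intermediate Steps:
$A{\left(H \right)} = - \frac{1}{4}$ ($A{\left(H \right)} = \left(-1\right) \frac{1}{4} = - \frac{1}{4}$)
$E = \frac{1}{4}$ ($E = \left(-1\right) \left(- \frac{1}{4}\right) = \frac{1}{4} \approx 0.25$)
$\left(-4 + \left(2 + E\right)\right) \left(8 + \left(4 - 5\right)\right) 9 - 11 = \left(-4 + \left(2 + \frac{1}{4}\right)\right) \left(8 + \left(4 - 5\right)\right) 9 - 11 = \left(-4 + \frac{9}{4}\right) \left(8 + \left(4 - 5\right)\right) 9 - 11 = - \frac{7 \left(8 - 1\right)}{4} \cdot 9 - 11 = \left(- \frac{7}{4}\right) 7 \cdot 9 - 11 = \left(- \frac{49}{4}\right) 9 - 11 = - \frac{441}{4} - 11 = - \frac{485}{4}$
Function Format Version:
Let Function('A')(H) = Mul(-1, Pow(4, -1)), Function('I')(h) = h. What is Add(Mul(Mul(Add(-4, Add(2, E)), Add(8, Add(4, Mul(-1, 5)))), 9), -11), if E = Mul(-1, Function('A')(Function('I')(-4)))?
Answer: Rational(-485, 4) ≈ -121.25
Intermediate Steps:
Function('A')(H) = Rational(-1, 4) (Function('A')(H) = Mul(-1, Rational(1, 4)) = Rational(-1, 4))
E = Rational(1, 4) (E = Mul(-1, Rational(-1, 4)) = Rational(1, 4) ≈ 0.25000)
Add(Mul(Mul(Add(-4, Add(2, E)), Add(8, Add(4, Mul(-1, 5)))), 9), -11) = Add(Mul(Mul(Add(-4, Add(2, Rational(1, 4))), Add(8, Add(4, Mul(-1, 5)))), 9), -11) = Add(Mul(Mul(Add(-4, Rational(9, 4)), Add(8, Add(4, -5))), 9), -11) = Add(Mul(Mul(Rational(-7, 4), Add(8, -1)), 9), -11) = Add(Mul(Mul(Rational(-7, 4), 7), 9), -11) = Add(Mul(Rational(-49, 4), 9), -11) = Add(Rational(-441, 4), -11) = Rational(-485, 4)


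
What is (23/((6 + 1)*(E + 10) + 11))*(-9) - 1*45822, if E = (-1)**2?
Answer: -4032543/88 ≈ -45824.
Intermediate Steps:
E = 1
(23/((6 + 1)*(E + 10) + 11))*(-9) - 1*45822 = (23/((6 + 1)*(1 + 10) + 11))*(-9) - 1*45822 = (23/(7*11 + 11))*(-9) - 45822 = (23/(77 + 11))*(-9) - 45822 = (23/88)*(-9) - 45822 = -207/88 - 45822 = -4032543/88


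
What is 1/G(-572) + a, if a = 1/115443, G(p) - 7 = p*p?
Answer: 442634/37771910613 ≈ 1.1719e-5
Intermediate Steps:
G(p) = 7 + p² (G(p) = 7 + p*p = 7 + p²)
a = 1/115443 ≈ 8.6623e-6
1/G(-572) + a = 1/(7 + (-572)²) + 1/115443 = 1/(7 + 327184) + 1/115443 = 1/327191 + 1/115443 = 442634/37771910613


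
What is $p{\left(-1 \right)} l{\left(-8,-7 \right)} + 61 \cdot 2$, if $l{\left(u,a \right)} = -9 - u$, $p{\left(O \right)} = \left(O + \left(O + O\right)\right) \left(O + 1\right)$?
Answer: $122$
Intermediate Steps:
$p{\left(O \right)} = 3 O \left(1 + O\right)$ ($p{\left(O \right)} = \left(O + 2 O\right) \left(1 + O\right) = 3 O \left(1 + O\right)$)
$p{\left(-1 \right)} l{\left(-8,-7 \right)} + 61 \cdot 2 = 3 \left(-1\right) \left(1 - 1\right) \left(-9 - -8\right) + 61 \cdot 2 = 3 \left(-1\right) 0 \left(-9 + 8\right) + 122 = 0 \left(-1\right) + 122 = 0 + 122 = 122$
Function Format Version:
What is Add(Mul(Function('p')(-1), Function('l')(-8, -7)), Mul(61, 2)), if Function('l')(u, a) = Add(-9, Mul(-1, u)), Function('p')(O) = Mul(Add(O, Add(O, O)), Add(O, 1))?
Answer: 122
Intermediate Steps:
Function('p')(O) = Mul(3, O, Add(1, O)) (Function('p')(O) = Mul(Add(O, Mul(2, O)), Add(1, O)) = Mul(Mul(3, O), Add(1, O)) = Mul(3, O, Add(1, O)))
Add(Mul(Function('p')(-1), Function('l')(-8, -7)), Mul(61, 2)) = Add(Mul(Mul(3, -1, Add(1, -1)), Add(-9, Mul(-1, -8))), Mul(61, 2)) = Add(Mul(Mul(3, -1, 0), Add(-9, 8)), 122) = Add(Mul(0, -1), 122) = Add(0, 122) = 122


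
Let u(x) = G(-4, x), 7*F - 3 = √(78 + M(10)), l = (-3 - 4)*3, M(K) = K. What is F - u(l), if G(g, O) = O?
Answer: 150/7 + 2*√22/7 ≈ 22.769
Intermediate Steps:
l = -21 (l = -7*3 = -21)
F = 3/7 + 2*√22/7 (F = 3/7 + √(78 + 10)/7 = 3/7 + √88/7 = 3/7 + (2*√22)/7 = 3/7 + 2*√22/7 ≈ 1.7687)
u(x) = x
F - u(l) = (3/7 + 2*√22/7) - 1*(-21) = (3/7 + 2*√22/7) + 21 = 150/7 + 2*√22/7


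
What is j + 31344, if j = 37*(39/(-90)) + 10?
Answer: 940139/30 ≈ 31338.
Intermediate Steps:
j = -181/30 (j = 37*(39*(-1/90)) + 10 = 37*(-13/30) + 10 = -481/30 + 10 = -181/30 ≈ -6.0333)
j + 31344 = -181/30 + 31344 = 940139/30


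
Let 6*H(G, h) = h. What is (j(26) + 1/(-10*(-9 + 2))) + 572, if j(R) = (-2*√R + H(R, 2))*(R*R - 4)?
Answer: 55721/70 - 1344*√26 ≈ -6057.1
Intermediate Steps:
H(G, h) = h/6
j(R) = (-4 + R²)*(⅓ - 2*√R) (j(R) = (-2*√R + (⅙)*2)*(R*R - 4) = (-2*√R + ⅓)*(R² - 4) = (⅓ - 2*√R)*(-4 + R²) = (-4 + R²)*(⅓ - 2*√R))
(j(26) + 1/(-10*(-9 + 2))) + 572 = ((-4/3 - 1352*√26 + 8*√26 + (⅓)*26²) + 1/(-10*(-9 + 2))) + 572 = ((-4/3 - 1352*√26 + 8*√26 + (⅓)*676) + 1/(-10*(-7))) + 572 = ((-4/3 - 1352*√26 + 8*√26 + 676/3) + 1/70) + 572 = ((224 - 1344*√26) + 1/70) + 572 = (15681/70 - 1344*√26) + 572 = 55721/70 - 1344*√26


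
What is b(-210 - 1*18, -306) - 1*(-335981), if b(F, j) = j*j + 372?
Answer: 429989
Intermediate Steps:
b(F, j) = 372 + j² (b(F, j) = j² + 372 = 372 + j²)
b(-210 - 1*18, -306) - 1*(-335981) = (372 + (-306)²) - 1*(-335981) = (372 + 93636) + 335981 = 94008 + 335981 = 429989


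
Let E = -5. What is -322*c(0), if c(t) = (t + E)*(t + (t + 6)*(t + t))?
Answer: 0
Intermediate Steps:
c(t) = (-5 + t)*(t + 2*t*(6 + t)) (c(t) = (t - 5)*(t + (t + 6)*(t + t)) = (-5 + t)*(t + (6 + t)*(2*t)) = (-5 + t)*(t + 2*t*(6 + t)))
-322*c(0) = -0*(-65 + 2*0**2 + 3*0) = -0*(-65 + 2*0 + 0) = -0*(-65 + 0 + 0) = -0*(-65) = -322*0 = 0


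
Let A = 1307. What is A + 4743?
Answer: 6050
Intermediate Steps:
A + 4743 = 1307 + 4743 = 6050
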